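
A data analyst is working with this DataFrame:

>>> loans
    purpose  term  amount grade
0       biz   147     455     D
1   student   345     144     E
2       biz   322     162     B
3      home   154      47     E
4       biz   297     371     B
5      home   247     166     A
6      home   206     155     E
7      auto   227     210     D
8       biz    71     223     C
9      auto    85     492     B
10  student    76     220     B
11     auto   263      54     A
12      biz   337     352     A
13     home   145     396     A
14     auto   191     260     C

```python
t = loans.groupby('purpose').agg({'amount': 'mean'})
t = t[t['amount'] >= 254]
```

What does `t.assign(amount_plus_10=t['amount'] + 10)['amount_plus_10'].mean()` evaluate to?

group by purpose, mean of amount:
         amount
purpose        
auto      254.0
biz       312.6
home      191.0
student   182.0
filter rows where amount >= 254:
         amount
purpose        
auto      254.0
biz       312.6
add column amount_plus_10 = t['amount'] + 10:
         amount  amount_plus_10
purpose                        
auto      254.0           264.0
biz       312.6           322.6
So mean() = 293.3.

293.3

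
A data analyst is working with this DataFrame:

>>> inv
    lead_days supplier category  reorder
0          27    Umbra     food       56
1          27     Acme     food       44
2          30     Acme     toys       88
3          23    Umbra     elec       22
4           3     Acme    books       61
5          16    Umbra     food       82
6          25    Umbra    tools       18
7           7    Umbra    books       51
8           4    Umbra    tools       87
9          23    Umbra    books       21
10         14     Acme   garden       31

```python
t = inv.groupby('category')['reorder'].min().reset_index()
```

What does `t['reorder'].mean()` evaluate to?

37.3333333333

group by category, min of reorder:
category
books     21
elec      22
food      44
garden    31
tools     18
toys      88
Name: reorder, dtype: int64
reset_index():
  category  reorder
0    books       21
1     elec       22
2     food       44
3   garden       31
4    tools       18
5     toys       88
Reading off the mean of column 'reorder', we get 37.3333333333.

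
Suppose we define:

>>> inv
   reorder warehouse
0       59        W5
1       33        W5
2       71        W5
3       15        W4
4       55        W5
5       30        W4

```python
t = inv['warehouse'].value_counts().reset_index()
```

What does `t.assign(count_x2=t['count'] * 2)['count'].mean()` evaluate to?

value_counts of warehouse:
warehouse
W5    4
W4    2
Name: count, dtype: int64
reset_index():
  warehouse  count
0        W5      4
1        W4      2
add column count_x2 = t['count'] * 2:
  warehouse  count  count_x2
0        W5      4         8
1        W4      2         4
So mean() = 3.0.

3.0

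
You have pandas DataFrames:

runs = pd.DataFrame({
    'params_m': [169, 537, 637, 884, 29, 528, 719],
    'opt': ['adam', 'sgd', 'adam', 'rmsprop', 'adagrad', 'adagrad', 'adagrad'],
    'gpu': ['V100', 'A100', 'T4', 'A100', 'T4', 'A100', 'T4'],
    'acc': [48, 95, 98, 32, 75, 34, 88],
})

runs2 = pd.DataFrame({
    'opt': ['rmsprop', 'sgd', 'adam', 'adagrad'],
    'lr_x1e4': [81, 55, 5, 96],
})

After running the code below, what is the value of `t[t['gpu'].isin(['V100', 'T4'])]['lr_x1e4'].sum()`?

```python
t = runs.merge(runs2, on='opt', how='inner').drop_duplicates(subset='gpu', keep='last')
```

101

merge on 'opt' (how='inner') → 7 rows:
   params_m      opt   gpu  acc  lr_x1e4
0       169     adam  V100   48        5
1       537      sgd  A100   95       55
2       637     adam    T4   98        5
3       884  rmsprop  A100   32       81
4        29  adagrad    T4   75       96
5       528  adagrad  A100   34       96
6       719  adagrad    T4   88       96
drop duplicate gpu (keep=last):
   params_m      opt   gpu  acc  lr_x1e4
0       169     adam  V100   48        5
5       528  adagrad  A100   34       96
6       719  adagrad    T4   88       96
filter rows where gpu in ['V100', 'T4']:
   params_m      opt   gpu  acc  lr_x1e4
0       169     adam  V100   48        5
6       719  adagrad    T4   88       96
Reading off the sum of column 'lr_x1e4', we get 101.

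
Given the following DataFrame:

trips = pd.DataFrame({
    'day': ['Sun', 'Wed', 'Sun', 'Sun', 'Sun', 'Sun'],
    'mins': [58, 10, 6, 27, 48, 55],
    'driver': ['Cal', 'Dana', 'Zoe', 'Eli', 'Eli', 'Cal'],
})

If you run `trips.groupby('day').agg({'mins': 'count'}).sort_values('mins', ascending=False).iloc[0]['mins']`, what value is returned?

group by day, count of mins:
     mins
day      
Sun     5
Wed     1
sort by mins descending:
     mins
day      
Sun     5
Wed     1

5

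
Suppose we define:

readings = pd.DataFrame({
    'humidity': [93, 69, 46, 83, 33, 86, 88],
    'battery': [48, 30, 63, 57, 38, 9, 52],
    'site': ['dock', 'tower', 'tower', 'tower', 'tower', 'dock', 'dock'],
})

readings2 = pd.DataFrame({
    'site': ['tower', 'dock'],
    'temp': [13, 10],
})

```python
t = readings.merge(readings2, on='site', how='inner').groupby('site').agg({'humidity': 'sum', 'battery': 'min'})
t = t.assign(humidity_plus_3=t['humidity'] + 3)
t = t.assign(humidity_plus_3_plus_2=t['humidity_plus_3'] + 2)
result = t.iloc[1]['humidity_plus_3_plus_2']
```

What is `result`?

236

merge on 'site' (how='inner') → 7 rows:
   humidity  battery   site  temp
0        93       48   dock    10
1        69       30  tower    13
2        46       63  tower    13
3        83       57  tower    13
4        33       38  tower    13
5        86        9   dock    10
6        88       52   dock    10
group by site: sum(humidity), min(battery):
       humidity  battery
site                    
dock        267        9
tower       231       30
add column humidity_plus_3 = t['humidity'] + 3:
       humidity  battery  humidity_plus_3
site                                     
dock        267        9              270
tower       231       30              234
add column humidity_plus_3_plus_2 = t['humidity_plus_3'] + 2:
       humidity  battery  humidity_plus_3  humidity_plus_3_plus_2
site                                                             
dock        267        9              270                     272
tower       231       30              234                     236
Reading off the value at position 1, column 'humidity_plus_3_plus_2', we get 236.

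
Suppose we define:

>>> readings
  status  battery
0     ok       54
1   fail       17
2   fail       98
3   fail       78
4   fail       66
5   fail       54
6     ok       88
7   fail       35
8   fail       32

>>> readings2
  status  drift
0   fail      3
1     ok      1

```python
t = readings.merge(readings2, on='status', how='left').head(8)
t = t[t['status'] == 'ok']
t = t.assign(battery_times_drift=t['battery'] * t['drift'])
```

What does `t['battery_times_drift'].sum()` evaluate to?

142

merge on 'status' (how='left') → 9 rows:
  status  battery  drift
0     ok       54      1
1   fail       17      3
2   fail       98      3
3   fail       78      3
4   fail       66      3
5   fail       54      3
6     ok       88      1
7   fail       35      3
8   fail       32      3
take first 8 rows:
  status  battery  drift
0     ok       54      1
1   fail       17      3
2   fail       98      3
3   fail       78      3
4   fail       66      3
5   fail       54      3
6     ok       88      1
7   fail       35      3
filter rows where status == 'ok':
  status  battery  drift
0     ok       54      1
6     ok       88      1
add column battery_times_drift = t['battery'] * t['drift']:
  status  battery  drift  battery_times_drift
0     ok       54      1                   54
6     ok       88      1                   88
Finally, sum of column 'battery_times_drift' = 142.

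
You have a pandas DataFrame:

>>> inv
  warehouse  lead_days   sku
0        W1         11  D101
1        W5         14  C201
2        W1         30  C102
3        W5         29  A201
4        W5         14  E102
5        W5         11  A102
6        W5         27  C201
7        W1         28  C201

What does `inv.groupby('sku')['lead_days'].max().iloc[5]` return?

group by sku, max of lead_days:
sku
A102    11
A201    29
C102    30
C201    28
D101    11
E102    14
Name: lead_days, dtype: int64
value at position 5 → 14

14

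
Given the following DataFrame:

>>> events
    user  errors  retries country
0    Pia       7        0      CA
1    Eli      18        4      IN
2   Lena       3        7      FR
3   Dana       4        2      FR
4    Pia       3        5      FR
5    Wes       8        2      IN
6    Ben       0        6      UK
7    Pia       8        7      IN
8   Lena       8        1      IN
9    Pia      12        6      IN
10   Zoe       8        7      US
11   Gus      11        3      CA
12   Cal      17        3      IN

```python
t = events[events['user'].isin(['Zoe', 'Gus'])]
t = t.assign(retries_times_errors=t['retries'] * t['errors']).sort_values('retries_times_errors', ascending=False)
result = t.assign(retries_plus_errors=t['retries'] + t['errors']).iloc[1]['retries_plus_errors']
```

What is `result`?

filter rows where user in ['Zoe', 'Gus']:
   user  errors  retries country
10  Zoe       8        7      US
11  Gus      11        3      CA
add column retries_times_errors = t['retries'] * t['errors']:
   user  errors  retries country  retries_times_errors
10  Zoe       8        7      US                    56
11  Gus      11        3      CA                    33
sort by retries_times_errors descending:
   user  errors  retries country  retries_times_errors
10  Zoe       8        7      US                    56
11  Gus      11        3      CA                    33
add column retries_plus_errors = t['retries'] + t['errors']:
   user  errors  retries country  retries_times_errors  retries_plus_errors
10  Zoe       8        7      US                    56                   15
11  Gus      11        3      CA                    33                   14
value at position 1, column 'retries_plus_errors' → 14

14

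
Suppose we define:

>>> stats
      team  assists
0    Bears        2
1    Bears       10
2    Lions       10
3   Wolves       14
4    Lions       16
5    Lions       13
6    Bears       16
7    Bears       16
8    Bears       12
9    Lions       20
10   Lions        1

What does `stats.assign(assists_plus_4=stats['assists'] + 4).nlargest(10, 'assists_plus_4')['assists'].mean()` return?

12.9

add column assists_plus_4 = stats['assists'] + 4:
      team  assists  assists_plus_4
0    Bears        2               6
1    Bears       10              14
2    Lions       10              14
3   Wolves       14              18
4    Lions       16              20
5    Lions       13              17
6    Bears       16              20
7    Bears       16              20
8    Bears       12              16
9    Lions       20              24
10   Lions        1               5
take 10 rows with largest assists_plus_4:
     team  assists  assists_plus_4
9   Lions       20              24
4   Lions       16              20
6   Bears       16              20
7   Bears       16              20
3  Wolves       14              18
5   Lions       13              17
8   Bears       12              16
1   Bears       10              14
2   Lions       10              14
0   Bears        2               6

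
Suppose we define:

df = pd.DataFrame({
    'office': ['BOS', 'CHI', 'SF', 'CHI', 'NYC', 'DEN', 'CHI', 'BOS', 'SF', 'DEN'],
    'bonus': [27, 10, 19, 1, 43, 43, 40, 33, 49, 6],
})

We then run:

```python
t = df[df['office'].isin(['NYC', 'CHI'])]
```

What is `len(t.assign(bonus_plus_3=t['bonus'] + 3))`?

4

filter rows where office in ['NYC', 'CHI']:
  office  bonus
1    CHI     10
3    CHI      1
4    NYC     43
6    CHI     40
add column bonus_plus_3 = t['bonus'] + 3:
  office  bonus  bonus_plus_3
1    CHI     10            13
3    CHI      1             4
4    NYC     43            46
6    CHI     40            43
So assign(bonus_plus_3=t['bonus'] + 3)) = 4.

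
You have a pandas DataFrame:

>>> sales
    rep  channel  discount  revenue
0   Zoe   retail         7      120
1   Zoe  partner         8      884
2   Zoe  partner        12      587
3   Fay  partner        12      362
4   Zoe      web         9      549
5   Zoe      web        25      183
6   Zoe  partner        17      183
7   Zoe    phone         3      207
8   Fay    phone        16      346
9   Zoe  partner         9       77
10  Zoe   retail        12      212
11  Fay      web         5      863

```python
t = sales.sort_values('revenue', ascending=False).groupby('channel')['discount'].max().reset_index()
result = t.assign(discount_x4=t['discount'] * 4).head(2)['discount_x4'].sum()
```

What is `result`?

sort by revenue descending:
    rep  channel  discount  revenue
1   Zoe  partner         8      884
11  Fay      web         5      863
2   Zoe  partner        12      587
4   Zoe      web         9      549
3   Fay  partner        12      362
8   Fay    phone        16      346
10  Zoe   retail        12      212
7   Zoe    phone         3      207
5   Zoe      web        25      183
6   Zoe  partner        17      183
0   Zoe   retail         7      120
9   Zoe  partner         9       77
group by channel, max of discount:
channel
partner    17
phone      16
retail     12
web        25
Name: discount, dtype: int64
reset_index():
   channel  discount
0  partner        17
1    phone        16
2   retail        12
3      web        25
add column discount_x4 = t['discount'] * 4:
   channel  discount  discount_x4
0  partner        17           68
1    phone        16           64
2   retail        12           48
3      web        25          100
take first 2 rows:
   channel  discount  discount_x4
0  partner        17           68
1    phone        16           64
Reading off the sum of column 'discount_x4', we get 132.

132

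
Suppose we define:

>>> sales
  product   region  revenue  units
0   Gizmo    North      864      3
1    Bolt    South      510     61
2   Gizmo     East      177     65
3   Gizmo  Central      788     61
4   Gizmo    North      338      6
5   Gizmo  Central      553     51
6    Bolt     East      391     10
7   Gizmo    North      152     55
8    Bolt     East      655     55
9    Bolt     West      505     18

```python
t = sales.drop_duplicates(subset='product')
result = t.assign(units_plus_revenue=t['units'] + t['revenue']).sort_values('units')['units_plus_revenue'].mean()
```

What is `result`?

drop duplicate product (keep=first):
  product region  revenue  units
0   Gizmo  North      864      3
1    Bolt  South      510     61
add column units_plus_revenue = t['units'] + t['revenue']:
  product region  revenue  units  units_plus_revenue
0   Gizmo  North      864      3                 867
1    Bolt  South      510     61                 571
sort by units:
  product region  revenue  units  units_plus_revenue
0   Gizmo  North      864      3                 867
1    Bolt  South      510     61                 571
Then the mean of column 'units_plus_revenue': 719.0

719.0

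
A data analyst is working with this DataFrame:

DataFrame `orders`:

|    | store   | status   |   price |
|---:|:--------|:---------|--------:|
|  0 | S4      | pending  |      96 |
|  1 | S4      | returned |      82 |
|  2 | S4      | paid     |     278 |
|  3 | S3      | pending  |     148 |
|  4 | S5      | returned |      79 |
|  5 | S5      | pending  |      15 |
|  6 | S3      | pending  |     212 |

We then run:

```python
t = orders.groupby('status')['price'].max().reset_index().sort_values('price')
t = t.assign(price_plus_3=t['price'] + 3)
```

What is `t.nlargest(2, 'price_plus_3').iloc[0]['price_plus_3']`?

281

group by status, max of price:
status
paid        278
pending     212
returned     82
Name: price, dtype: int64
reset_index():
     status  price
0      paid    278
1   pending    212
2  returned     82
sort by price:
     status  price
2  returned     82
1   pending    212
0      paid    278
add column price_plus_3 = t['price'] + 3:
     status  price  price_plus_3
2  returned     82            85
1   pending    212           215
0      paid    278           281
take 2 rows with largest price_plus_3:
    status  price  price_plus_3
0     paid    278           281
1  pending    212           215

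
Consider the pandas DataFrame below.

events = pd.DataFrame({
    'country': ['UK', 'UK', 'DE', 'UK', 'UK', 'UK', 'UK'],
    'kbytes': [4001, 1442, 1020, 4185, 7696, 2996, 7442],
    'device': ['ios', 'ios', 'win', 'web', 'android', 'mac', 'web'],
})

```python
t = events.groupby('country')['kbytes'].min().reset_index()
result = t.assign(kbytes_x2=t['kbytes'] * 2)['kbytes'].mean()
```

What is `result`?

1231.0

group by country, min of kbytes:
country
DE    1020
UK    1442
Name: kbytes, dtype: int64
reset_index():
  country  kbytes
0      DE    1020
1      UK    1442
add column kbytes_x2 = t['kbytes'] * 2:
  country  kbytes  kbytes_x2
0      DE    1020       2040
1      UK    1442       2884
Then the mean of column 'kbytes': 1231.0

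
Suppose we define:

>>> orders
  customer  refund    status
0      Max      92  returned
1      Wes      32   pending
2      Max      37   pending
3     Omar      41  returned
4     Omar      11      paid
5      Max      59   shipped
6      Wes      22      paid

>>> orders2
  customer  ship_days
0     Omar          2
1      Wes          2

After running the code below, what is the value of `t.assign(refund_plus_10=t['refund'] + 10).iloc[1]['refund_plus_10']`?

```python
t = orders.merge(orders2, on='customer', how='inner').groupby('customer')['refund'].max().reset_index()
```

merge on 'customer' (how='inner') → 4 rows:
  customer  refund    status  ship_days
0      Wes      32   pending          2
1     Omar      41  returned          2
2     Omar      11      paid          2
3      Wes      22      paid          2
group by customer, max of refund:
customer
Omar    41
Wes     32
Name: refund, dtype: int64
reset_index():
  customer  refund
0     Omar      41
1      Wes      32
add column refund_plus_10 = t['refund'] + 10:
  customer  refund  refund_plus_10
0     Omar      41              51
1      Wes      32              42

42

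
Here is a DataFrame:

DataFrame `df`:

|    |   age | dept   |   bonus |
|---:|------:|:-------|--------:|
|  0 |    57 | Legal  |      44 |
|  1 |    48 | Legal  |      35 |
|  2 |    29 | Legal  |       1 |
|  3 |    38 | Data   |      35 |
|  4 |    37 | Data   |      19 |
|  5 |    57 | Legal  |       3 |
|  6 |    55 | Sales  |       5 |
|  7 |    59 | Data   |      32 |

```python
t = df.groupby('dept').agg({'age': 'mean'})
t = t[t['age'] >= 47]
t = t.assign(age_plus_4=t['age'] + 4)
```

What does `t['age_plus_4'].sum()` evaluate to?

group by dept, mean of age:
             age
dept            
Data   44.666667
Legal  47.750000
Sales  55.000000
filter rows where age >= 47:
         age
dept        
Legal  47.75
Sales  55.00
add column age_plus_4 = t['age'] + 4:
         age  age_plus_4
dept                    
Legal  47.75       51.75
Sales  55.00       59.00

110.75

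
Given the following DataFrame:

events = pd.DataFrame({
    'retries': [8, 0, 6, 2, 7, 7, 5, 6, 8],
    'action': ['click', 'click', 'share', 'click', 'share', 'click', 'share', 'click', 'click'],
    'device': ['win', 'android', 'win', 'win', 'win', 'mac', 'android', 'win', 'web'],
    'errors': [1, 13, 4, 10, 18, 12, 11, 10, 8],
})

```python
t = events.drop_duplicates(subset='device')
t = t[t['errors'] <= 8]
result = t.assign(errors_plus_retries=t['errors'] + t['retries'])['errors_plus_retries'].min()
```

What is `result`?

9

drop duplicate device (keep=first):
   retries action   device  errors
0        8  click      win       1
1        0  click  android      13
5        7  click      mac      12
8        8  click      web       8
filter rows where errors <= 8:
   retries action device  errors
0        8  click    win       1
8        8  click    web       8
add column errors_plus_retries = t['errors'] + t['retries']:
   retries action device  errors  errors_plus_retries
0        8  click    win       1                    9
8        8  click    web       8                   16
min of column 'errors_plus_retries' → 9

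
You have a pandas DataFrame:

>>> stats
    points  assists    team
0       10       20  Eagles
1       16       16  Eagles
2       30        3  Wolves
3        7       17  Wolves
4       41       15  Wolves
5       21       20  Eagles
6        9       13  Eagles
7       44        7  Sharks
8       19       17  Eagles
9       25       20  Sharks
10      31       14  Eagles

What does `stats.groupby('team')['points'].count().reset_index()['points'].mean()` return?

group by team, count of points:
team
Eagles    6
Sharks    2
Wolves    3
Name: points, dtype: int64
reset_index():
     team  points
0  Eagles       6
1  Sharks       2
2  Wolves       3

3.66666666667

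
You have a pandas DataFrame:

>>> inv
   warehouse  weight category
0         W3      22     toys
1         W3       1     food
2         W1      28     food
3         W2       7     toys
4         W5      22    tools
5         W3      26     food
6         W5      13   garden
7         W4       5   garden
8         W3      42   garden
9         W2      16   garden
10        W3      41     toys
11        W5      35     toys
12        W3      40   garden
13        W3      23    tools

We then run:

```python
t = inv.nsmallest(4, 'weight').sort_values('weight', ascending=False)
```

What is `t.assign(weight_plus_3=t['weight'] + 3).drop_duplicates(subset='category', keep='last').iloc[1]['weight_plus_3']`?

take 4 rows with smallest weight:
  warehouse  weight category
1        W3       1     food
7        W4       5   garden
3        W2       7     toys
6        W5      13   garden
sort by weight descending:
  warehouse  weight category
6        W5      13   garden
3        W2       7     toys
7        W4       5   garden
1        W3       1     food
add column weight_plus_3 = t['weight'] + 3:
  warehouse  weight category  weight_plus_3
6        W5      13   garden             16
3        W2       7     toys             10
7        W4       5   garden              8
1        W3       1     food              4
drop duplicate category (keep=last):
  warehouse  weight category  weight_plus_3
3        W2       7     toys             10
7        W4       5   garden              8
1        W3       1     food              4

8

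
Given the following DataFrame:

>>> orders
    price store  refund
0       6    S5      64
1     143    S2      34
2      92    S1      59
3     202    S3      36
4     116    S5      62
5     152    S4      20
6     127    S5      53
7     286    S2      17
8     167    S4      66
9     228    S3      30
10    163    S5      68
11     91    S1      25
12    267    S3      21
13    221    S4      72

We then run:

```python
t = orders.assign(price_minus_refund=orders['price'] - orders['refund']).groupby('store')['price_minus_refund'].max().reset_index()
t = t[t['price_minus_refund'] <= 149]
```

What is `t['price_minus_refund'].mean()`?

103.333333333

add column price_minus_refund = orders['price'] - orders['refund']:
    price store  refund  price_minus_refund
0       6    S5      64                 -58
1     143    S2      34                 109
2      92    S1      59                  33
3     202    S3      36                 166
4     116    S5      62                  54
5     152    S4      20                 132
6     127    S5      53                  74
7     286    S2      17                 269
8     167    S4      66                 101
9     228    S3      30                 198
10    163    S5      68                  95
11     91    S1      25                  66
12    267    S3      21                 246
13    221    S4      72                 149
group by store, max of price_minus_refund:
store
S1     66
S2    269
S3    246
S4    149
S5     95
Name: price_minus_refund, dtype: int64
reset_index():
  store  price_minus_refund
0    S1                  66
1    S2                 269
2    S3                 246
3    S4                 149
4    S5                  95
filter rows where price_minus_refund <= 149:
  store  price_minus_refund
0    S1                  66
3    S4                 149
4    S5                  95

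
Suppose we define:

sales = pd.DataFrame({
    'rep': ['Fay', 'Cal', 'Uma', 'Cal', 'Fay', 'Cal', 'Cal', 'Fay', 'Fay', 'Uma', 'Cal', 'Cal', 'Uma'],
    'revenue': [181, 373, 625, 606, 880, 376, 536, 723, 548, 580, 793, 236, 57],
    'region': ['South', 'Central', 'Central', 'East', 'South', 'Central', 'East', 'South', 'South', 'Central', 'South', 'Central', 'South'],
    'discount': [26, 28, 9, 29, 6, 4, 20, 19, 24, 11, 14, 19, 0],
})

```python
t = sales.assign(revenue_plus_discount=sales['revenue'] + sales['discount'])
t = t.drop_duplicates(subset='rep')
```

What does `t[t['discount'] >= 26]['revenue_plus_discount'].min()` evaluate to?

add column revenue_plus_discount = sales['revenue'] + sales['discount']:
    rep  revenue   region  discount  revenue_plus_discount
0   Fay      181    South        26                    207
1   Cal      373  Central        28                    401
2   Uma      625  Central         9                    634
3   Cal      606     East        29                    635
4   Fay      880    South         6                    886
5   Cal      376  Central         4                    380
6   Cal      536     East        20                    556
7   Fay      723    South        19                    742
8   Fay      548    South        24                    572
9   Uma      580  Central        11                    591
10  Cal      793    South        14                    807
11  Cal      236  Central        19                    255
12  Uma       57    South         0                     57
drop duplicate rep (keep=first):
   rep  revenue   region  discount  revenue_plus_discount
0  Fay      181    South        26                    207
1  Cal      373  Central        28                    401
2  Uma      625  Central         9                    634
filter rows where discount >= 26:
   rep  revenue   region  discount  revenue_plus_discount
0  Fay      181    South        26                    207
1  Cal      373  Central        28                    401

207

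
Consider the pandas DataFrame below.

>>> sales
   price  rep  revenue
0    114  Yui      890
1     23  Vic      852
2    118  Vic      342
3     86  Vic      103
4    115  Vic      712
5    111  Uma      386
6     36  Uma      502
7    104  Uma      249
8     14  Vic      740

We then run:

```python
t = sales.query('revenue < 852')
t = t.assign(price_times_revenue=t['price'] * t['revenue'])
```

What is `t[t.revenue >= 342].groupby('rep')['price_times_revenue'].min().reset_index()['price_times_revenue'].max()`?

filter rows where revenue < 852:
   price  rep  revenue
2    118  Vic      342
3     86  Vic      103
4    115  Vic      712
5    111  Uma      386
6     36  Uma      502
7    104  Uma      249
8     14  Vic      740
add column price_times_revenue = t['price'] * t['revenue']:
   price  rep  revenue  price_times_revenue
2    118  Vic      342                40356
3     86  Vic      103                 8858
4    115  Vic      712                81880
5    111  Uma      386                42846
6     36  Uma      502                18072
7    104  Uma      249                25896
8     14  Vic      740                10360
filter rows where revenue >= 342:
   price  rep  revenue  price_times_revenue
2    118  Vic      342                40356
4    115  Vic      712                81880
5    111  Uma      386                42846
6     36  Uma      502                18072
8     14  Vic      740                10360
group by rep, min of price_times_revenue:
rep
Uma    18072
Vic    10360
Name: price_times_revenue, dtype: int64
reset_index():
   rep  price_times_revenue
0  Uma                18072
1  Vic                10360
Then the max of column 'price_times_revenue': 18072

18072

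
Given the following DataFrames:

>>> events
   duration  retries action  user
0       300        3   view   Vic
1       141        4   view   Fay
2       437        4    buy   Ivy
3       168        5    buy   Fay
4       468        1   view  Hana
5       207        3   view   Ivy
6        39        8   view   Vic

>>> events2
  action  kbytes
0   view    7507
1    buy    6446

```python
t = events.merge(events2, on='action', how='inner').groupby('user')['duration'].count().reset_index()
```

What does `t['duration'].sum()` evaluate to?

7

merge on 'action' (how='inner') → 7 rows:
   duration  retries action  user  kbytes
0       300        3   view   Vic    7507
1       141        4   view   Fay    7507
2       437        4    buy   Ivy    6446
3       168        5    buy   Fay    6446
4       468        1   view  Hana    7507
5       207        3   view   Ivy    7507
6        39        8   view   Vic    7507
group by user, count of duration:
user
Fay     2
Hana    1
Ivy     2
Vic     2
Name: duration, dtype: int64
reset_index():
   user  duration
0   Fay         2
1  Hana         1
2   Ivy         2
3   Vic         2
The sum of column 'duration' is 7.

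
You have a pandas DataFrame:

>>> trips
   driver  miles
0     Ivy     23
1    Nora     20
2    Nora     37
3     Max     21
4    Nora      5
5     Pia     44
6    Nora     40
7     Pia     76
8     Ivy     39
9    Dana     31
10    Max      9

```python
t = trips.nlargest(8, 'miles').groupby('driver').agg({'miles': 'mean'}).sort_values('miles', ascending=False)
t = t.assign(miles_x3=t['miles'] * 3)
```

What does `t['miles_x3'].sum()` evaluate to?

544.5

take 8 rows with largest miles:
  driver  miles
7    Pia     76
5    Pia     44
6   Nora     40
8    Ivy     39
2   Nora     37
9   Dana     31
0    Ivy     23
3    Max     21
group by driver, mean of miles:
        miles
driver       
Dana     31.0
Ivy      31.0
Max      21.0
Nora     38.5
Pia      60.0
sort by miles descending:
        miles
driver       
Pia      60.0
Nora     38.5
Dana     31.0
Ivy      31.0
Max      21.0
add column miles_x3 = t['miles'] * 3:
        miles  miles_x3
driver                 
Pia      60.0     180.0
Nora     38.5     115.5
Dana     31.0      93.0
Ivy      31.0      93.0
Max      21.0      63.0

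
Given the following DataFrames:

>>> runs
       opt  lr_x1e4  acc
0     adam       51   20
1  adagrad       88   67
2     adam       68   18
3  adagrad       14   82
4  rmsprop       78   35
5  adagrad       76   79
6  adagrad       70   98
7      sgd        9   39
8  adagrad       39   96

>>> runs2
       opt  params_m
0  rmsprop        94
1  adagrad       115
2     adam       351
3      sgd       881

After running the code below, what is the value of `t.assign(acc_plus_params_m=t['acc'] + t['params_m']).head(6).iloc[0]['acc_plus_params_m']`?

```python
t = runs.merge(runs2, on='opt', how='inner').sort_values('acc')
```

merge on 'opt' (how='inner') → 9 rows:
       opt  lr_x1e4  acc  params_m
0     adam       51   20       351
1  adagrad       88   67       115
2     adam       68   18       351
3  adagrad       14   82       115
4  rmsprop       78   35        94
5  adagrad       76   79       115
6  adagrad       70   98       115
7      sgd        9   39       881
8  adagrad       39   96       115
sort by acc:
       opt  lr_x1e4  acc  params_m
2     adam       68   18       351
0     adam       51   20       351
4  rmsprop       78   35        94
7      sgd        9   39       881
1  adagrad       88   67       115
5  adagrad       76   79       115
3  adagrad       14   82       115
8  adagrad       39   96       115
6  adagrad       70   98       115
add column acc_plus_params_m = t['acc'] + t['params_m']:
       opt  lr_x1e4  acc  params_m  acc_plus_params_m
2     adam       68   18       351                369
0     adam       51   20       351                371
4  rmsprop       78   35        94                129
7      sgd        9   39       881                920
1  adagrad       88   67       115                182
5  adagrad       76   79       115                194
3  adagrad       14   82       115                197
8  adagrad       39   96       115                211
6  adagrad       70   98       115                213
take first 6 rows:
       opt  lr_x1e4  acc  params_m  acc_plus_params_m
2     adam       68   18       351                369
0     adam       51   20       351                371
4  rmsprop       78   35        94                129
7      sgd        9   39       881                920
1  adagrad       88   67       115                182
5  adagrad       76   79       115                194
So iloc[0]['acc_plus_params_m'] = 369.

369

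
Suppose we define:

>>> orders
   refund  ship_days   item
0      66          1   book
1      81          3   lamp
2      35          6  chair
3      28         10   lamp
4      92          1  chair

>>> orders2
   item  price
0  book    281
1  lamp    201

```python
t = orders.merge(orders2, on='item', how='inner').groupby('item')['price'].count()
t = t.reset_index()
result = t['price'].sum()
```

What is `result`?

3

merge on 'item' (how='inner') → 3 rows:
   refund  ship_days  item  price
0      66          1  book    281
1      81          3  lamp    201
2      28         10  lamp    201
group by item, count of price:
item
book    1
lamp    2
Name: price, dtype: int64
reset_index():
   item  price
0  book      1
1  lamp      2
Reading off the sum of column 'price', we get 3.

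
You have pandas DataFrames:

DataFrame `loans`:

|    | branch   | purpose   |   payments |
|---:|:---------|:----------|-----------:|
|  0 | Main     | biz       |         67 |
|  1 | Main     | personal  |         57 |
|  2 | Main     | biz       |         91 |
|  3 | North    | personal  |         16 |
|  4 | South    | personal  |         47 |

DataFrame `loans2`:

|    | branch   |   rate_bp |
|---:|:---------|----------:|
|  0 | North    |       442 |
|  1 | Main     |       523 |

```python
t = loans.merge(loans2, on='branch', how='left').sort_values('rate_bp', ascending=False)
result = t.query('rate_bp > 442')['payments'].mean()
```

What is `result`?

71.6666666667

merge on 'branch' (how='left') → 5 rows:
  branch   purpose  payments  rate_bp
0   Main       biz        67    523.0
1   Main  personal        57    523.0
2   Main       biz        91    523.0
3  North  personal        16    442.0
4  South  personal        47      NaN
sort by rate_bp descending:
  branch   purpose  payments  rate_bp
0   Main       biz        67    523.0
1   Main  personal        57    523.0
2   Main       biz        91    523.0
3  North  personal        16    442.0
4  South  personal        47      NaN
filter rows where rate_bp > 442:
  branch   purpose  payments  rate_bp
0   Main       biz        67    523.0
1   Main  personal        57    523.0
2   Main       biz        91    523.0
Taking the mean of column 'payments' gives 71.6666666667.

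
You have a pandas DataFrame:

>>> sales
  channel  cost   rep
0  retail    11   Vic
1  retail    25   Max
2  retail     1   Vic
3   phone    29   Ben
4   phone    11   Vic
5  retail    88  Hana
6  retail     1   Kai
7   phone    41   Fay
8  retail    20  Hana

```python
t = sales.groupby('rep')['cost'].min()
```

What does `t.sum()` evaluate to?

117

group by rep, min of cost:
rep
Ben     29
Fay     41
Hana    20
Kai      1
Max     25
Vic      1
Name: cost, dtype: int64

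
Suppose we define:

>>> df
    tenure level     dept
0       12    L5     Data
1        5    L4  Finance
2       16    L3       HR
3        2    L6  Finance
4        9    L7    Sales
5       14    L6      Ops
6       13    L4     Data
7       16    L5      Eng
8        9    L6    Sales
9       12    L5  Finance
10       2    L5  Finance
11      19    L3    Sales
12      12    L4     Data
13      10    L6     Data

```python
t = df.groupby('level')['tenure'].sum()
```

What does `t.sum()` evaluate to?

151

group by level, sum of tenure:
level
L3    35
L4    30
L5    42
L6    35
L7     9
Name: tenure, dtype: int64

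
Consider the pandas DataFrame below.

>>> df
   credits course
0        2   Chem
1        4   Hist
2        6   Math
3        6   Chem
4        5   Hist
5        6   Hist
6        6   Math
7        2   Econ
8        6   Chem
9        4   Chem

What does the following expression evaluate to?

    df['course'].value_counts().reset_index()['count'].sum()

value_counts of course:
course
Chem    4
Hist    3
Math    2
Econ    1
Name: count, dtype: int64
reset_index():
  course  count
0   Chem      4
1   Hist      3
2   Math      2
3   Econ      1

10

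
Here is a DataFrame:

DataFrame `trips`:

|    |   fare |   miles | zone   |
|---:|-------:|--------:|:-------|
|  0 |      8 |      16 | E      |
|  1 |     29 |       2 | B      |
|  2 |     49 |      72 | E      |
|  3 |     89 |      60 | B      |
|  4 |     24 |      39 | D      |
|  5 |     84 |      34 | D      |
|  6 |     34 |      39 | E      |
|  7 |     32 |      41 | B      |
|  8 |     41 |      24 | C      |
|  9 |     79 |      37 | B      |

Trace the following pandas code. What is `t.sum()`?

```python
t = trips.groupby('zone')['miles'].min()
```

group by zone, min of miles:
zone
B     2
C    24
D    34
E    16
Name: miles, dtype: int64

76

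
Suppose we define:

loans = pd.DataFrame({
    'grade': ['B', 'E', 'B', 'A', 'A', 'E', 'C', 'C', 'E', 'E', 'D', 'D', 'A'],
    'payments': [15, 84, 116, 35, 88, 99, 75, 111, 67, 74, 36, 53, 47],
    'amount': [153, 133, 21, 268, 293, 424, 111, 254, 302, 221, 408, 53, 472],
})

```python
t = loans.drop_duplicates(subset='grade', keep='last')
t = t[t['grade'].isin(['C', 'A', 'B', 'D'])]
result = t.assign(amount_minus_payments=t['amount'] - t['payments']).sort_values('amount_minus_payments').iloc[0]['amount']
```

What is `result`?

21

drop duplicate grade (keep=last):
   grade  payments  amount
2      B       116      21
7      C       111     254
9      E        74     221
11     D        53      53
12     A        47     472
filter rows where grade in ['C', 'A', 'B', 'D']:
   grade  payments  amount
2      B       116      21
7      C       111     254
11     D        53      53
12     A        47     472
add column amount_minus_payments = t['amount'] - t['payments']:
   grade  payments  amount  amount_minus_payments
2      B       116      21                    -95
7      C       111     254                    143
11     D        53      53                      0
12     A        47     472                    425
sort by amount_minus_payments:
   grade  payments  amount  amount_minus_payments
2      B       116      21                    -95
11     D        53      53                      0
7      C       111     254                    143
12     A        47     472                    425
value at position 0, column 'amount' → 21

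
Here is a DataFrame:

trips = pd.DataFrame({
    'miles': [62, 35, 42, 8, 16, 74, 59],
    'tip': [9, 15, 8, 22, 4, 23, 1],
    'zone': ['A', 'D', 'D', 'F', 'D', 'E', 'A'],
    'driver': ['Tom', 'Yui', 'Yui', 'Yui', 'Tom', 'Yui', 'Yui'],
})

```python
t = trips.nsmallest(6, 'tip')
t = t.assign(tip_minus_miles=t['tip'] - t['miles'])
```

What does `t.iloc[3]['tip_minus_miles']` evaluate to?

-53

take 6 rows with smallest tip:
   miles  tip zone driver
6     59    1    A    Yui
4     16    4    D    Tom
2     42    8    D    Yui
0     62    9    A    Tom
1     35   15    D    Yui
3      8   22    F    Yui
add column tip_minus_miles = t['tip'] - t['miles']:
   miles  tip zone driver  tip_minus_miles
6     59    1    A    Yui              -58
4     16    4    D    Tom              -12
2     42    8    D    Yui              -34
0     62    9    A    Tom              -53
1     35   15    D    Yui              -20
3      8   22    F    Yui               14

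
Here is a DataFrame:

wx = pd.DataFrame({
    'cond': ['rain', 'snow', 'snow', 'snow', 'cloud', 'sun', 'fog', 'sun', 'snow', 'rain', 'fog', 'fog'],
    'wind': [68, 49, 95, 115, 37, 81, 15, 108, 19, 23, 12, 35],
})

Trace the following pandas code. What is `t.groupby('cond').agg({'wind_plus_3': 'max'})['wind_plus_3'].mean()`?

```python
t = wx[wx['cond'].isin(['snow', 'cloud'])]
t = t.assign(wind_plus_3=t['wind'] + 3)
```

filter rows where cond in ['snow', 'cloud']:
    cond  wind
1   snow    49
2   snow    95
3   snow   115
4  cloud    37
8   snow    19
add column wind_plus_3 = t['wind'] + 3:
    cond  wind  wind_plus_3
1   snow    49           52
2   snow    95           98
3   snow   115          118
4  cloud    37           40
8   snow    19           22
group by cond, max of wind_plus_3:
       wind_plus_3
cond              
cloud           40
snow           118
So mean() = 79.0.

79.0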